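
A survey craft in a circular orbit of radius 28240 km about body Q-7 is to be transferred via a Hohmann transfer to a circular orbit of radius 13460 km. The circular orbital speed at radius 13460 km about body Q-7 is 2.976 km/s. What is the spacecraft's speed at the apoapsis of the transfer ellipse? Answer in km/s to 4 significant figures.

From the circular-orbit relation v² = μ/r at r = 13460 km: μ = v²r = (2.976)² × 13460 = 1.19210×10^5 km³/s².
Transfer-ellipse semi-major axis a_t = (r₁ + r₂)/2 = (28240 + 13460)/2 = 20850 km.
The apoapsis of the transfer ellipse is at r = 28240 km.
Vis-viva: v = √[μ(2/r − 1/a_t)] = √[1.19210×10^5 × (2/28240 − 1/20850)] = 1.651 km/s.

v = 1.651 km/s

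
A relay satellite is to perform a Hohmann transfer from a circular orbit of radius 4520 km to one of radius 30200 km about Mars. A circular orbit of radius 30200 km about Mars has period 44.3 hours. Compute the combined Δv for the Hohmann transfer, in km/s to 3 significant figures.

From Kepler's third law T² = 4π²r³/μ at r = 30200 km, T = 44.3 hours = 44.3 × 3600 s = 1.5948×10^5 s: μ = 4π²r³/T² = 42753.1 km³/s².
Transfer-ellipse semi-major axis a_t = (r₁ + r₂)/2 = (4520 + 30200)/2 = 17360 km.
Circular speed at r₁: v₁ = √(μ/r₁) = √(42753.1/4520) = 3.0755 km/s.
Transfer-orbit speed at r₁ (vis-viva): v_p = √[μ(2/r₁ − 1/a_t)] = 4.0564 km/s.
First burn Δv₁ = |v_p − v₁| = 0.9809 km/s.
Circular speed at r₂: v₂ = √(μ/r₂) = 1.1898 km/s.
Transfer-orbit speed at r₂: v_a = √[μ(2/r₂ − 1/a_t)] = 0.60712 km/s.
Second burn Δv₂ = |v₂ − v_a| = 0.5827 km/s.
Total Δv = Δv₁ + Δv₂ = 1.564 km/s.

Δv = 1.56 km/s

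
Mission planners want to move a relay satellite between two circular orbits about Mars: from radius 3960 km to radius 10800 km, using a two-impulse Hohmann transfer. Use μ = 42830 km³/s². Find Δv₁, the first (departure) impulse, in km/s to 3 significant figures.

Δv₁ = 0.690 km/s

Semi-major axis of the transfer orbit: a_t = (3960 + 10800)/2 = 7380 km.
Circular speed at r = 3960 km: v_c = √(μ/r) = 3.2887 km/s.
Transfer-orbit speed at the same r (vis-viva, a = a_t): v_t = √[μ(2/r − 1/a_t)] = 3.9784 km/s.
Δv₁ = |v_t − v_c| = |3.9784 − 3.2887| = 0.6897 km/s.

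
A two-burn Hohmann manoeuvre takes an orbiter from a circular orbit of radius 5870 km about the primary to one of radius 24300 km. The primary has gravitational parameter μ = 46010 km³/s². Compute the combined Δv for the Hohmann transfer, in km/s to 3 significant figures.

Δv = 1.27 km/s

Transfer-ellipse semi-major axis a_t = (r₁ + r₂)/2 = (5870 + 24300)/2 = 15085 km.
At r₁ the circular-orbit speed is v₁ = √(μ/r₁) = 2.79967 km/s.
Transfer-orbit speed at r₁ (v² = μ(2/r − 1/a)): v_p = √[μ(2/r₁ − 1/a_t)] = 3.55335 km/s.
First burn Δv₁ = |v_p − v₁| = 0.7537 km/s.
At r₂, v₂ = √(μ/r₂) = 1.376014 km/s.
Transfer-orbit speed at r₂: v_a = √[μ(2/r₂ − 1/a_t)] = 0.8583598 km/s.
Second burn Δv₂ = |v₂ − v_a| = 0.5177 km/s.
Total Δv = Δv₁ + Δv₂ = 1.271 km/s.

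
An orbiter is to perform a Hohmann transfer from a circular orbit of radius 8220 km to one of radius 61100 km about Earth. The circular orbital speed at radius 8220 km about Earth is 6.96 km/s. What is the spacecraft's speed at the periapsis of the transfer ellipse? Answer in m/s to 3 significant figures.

From the circular-orbit relation v² = μ/r at r = 8220 km: μ = v²r = (6.96)² × 8220 = 3.98190×10^5 km³/s².
The Hohmann ellipse has a_t = (r₁ + r₂)/2 = 34660 km.
At periapsis, r = 8220 km.
Vis-viva: v = √[μ(2/r − 1/a_t)] = √[3.98190×10^5 × (2/8220 − 1/34660)] = 9.241 km/s.

v = 9240 m/s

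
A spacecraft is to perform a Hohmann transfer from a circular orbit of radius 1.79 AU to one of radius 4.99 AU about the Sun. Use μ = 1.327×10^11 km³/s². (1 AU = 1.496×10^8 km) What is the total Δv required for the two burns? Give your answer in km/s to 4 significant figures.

In km: r₁ = 1.79 × 1.496×10^8 = 2.67784×10^8 km; r₂ = 4.99 × 1.496×10^8 = 7.46504×10^8 km.
Transfer-ellipse semi-major axis a_t = (r₁ + r₂)/2 = (2.67784×10^8 + 7.46504×10^8)/2 = 5.07144×10^8 km.
Circular speed at r₁: v₁ = √(μ/r₁) = √(1.327×10^11/2.67784×10^8) = 22.260922 km/s.
Transfer-orbit speed at r₁ (vis-viva): v_p = √[μ(2/r₁ − 1/a_t)] = 27.008071 km/s.
First burn Δv₁ = |v_p − v₁| = 4.7471 km/s.
At r₂, v₂ = √(μ/r₂) = 13.33274 km/s.
Transfer-orbit speed at r₂: v_a = √[μ(2/r₂ − 1/a_t)] = 9.688266 km/s.
Second burn Δv₂ = |v₂ − v_a| = 3.6445 km/s.
Δv = Δv₁ + Δv₂ = 4.7471 + 3.6445 = 8.392 km/s.

Δv = 8.392 km/s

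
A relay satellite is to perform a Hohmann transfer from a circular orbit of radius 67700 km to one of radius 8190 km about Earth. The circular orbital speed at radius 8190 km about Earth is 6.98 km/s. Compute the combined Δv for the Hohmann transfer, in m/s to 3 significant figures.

Δv = 3640 m/s

From the circular-orbit relation v² = μ/r at r = 8190 km: μ = v²r = (6.98)² × 8190 = 3.99020×10^5 km³/s².
The Hohmann ellipse has a_t = (r₁ + r₂)/2 = 37945 km.
At r₁ the circular-orbit speed is v₁ = √(μ/r₁) = 2.428 km/s.
Transfer-orbit speed at r₁ (vis-viva equation): v_a = √[μ(2/r₁ − 1/a_t)] = 1.128 km/s.
First burn Δv₁ = |v_a − v₁| = 1.300 km/s.
At r₂, v₂ = √(μ/r₂) = 6.980 km/s.
Transfer-orbit speed at r₂: v_p = √[μ(2/r₂ − 1/a_t)] = 9.323 km/s.
Second burn Δv₂ = |v₂ − v_p| = 2.343 km/s.
Δv = Δv₁ + Δv₂ = 1.300 + 2.343 = 3.643 km/s.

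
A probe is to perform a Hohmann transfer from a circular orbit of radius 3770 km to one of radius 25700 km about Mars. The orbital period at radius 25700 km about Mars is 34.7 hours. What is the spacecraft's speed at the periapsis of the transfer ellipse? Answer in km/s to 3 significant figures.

From Kepler's third law T² = 4π²r³/μ at r = 25700 km, T = 34.7 hours = 34.7 × 3600 s = 1.2492×10^5 s: μ = 4π²r³/T² = 42943.3 km³/s².
The Hohmann ellipse has a_t = (r₁ + r₂)/2 = 14735 km.
The periapsis of the transfer ellipse is at r = 3770 km.
Vis-viva: v = √[μ(2/r − 1/a_t)] = √[42943.3 × (2/3770 − 1/14735)] = 4.457 km/s.

v = 4.46 km/s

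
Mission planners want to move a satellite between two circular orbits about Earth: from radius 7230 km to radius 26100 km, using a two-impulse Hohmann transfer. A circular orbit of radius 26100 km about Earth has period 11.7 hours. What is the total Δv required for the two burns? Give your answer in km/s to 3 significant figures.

From Kepler's third law T² = 4π²r³/μ at r = 26100 km, T = 11.7 hours = 11.7 × 3600 s = 42120 s: μ = 4π²r³/T² = 3.95644×10^5 km³/s².
Semi-major axis of the transfer orbit: a_t = (7230 + 26100)/2 = 16665 km.
At r₁ the circular-orbit speed is v₁ = √(μ/r₁) = 7.3975 km/s.
Transfer-orbit speed at r₁ (v² = μ(2/r − 1/a)): v_p = √[μ(2/r₁ − 1/a_t)] = 9.2576 km/s.
First burn Δv₁ = |v_p − v₁| = 1.860 km/s.
Circular speed at r₂: v₂ = √(μ/r₂) = 3.893 km/s.
Transfer-orbit speed at r₂: v_a = √[μ(2/r₂ − 1/a_t)] = 2.564 km/s.
Second burn Δv₂ = |v₂ − v_a| = 1.329 km/s.
Δv = Δv₁ + Δv₂ = 1.860 + 1.329 = 3.189 km/s.

Δv = 3.19 km/s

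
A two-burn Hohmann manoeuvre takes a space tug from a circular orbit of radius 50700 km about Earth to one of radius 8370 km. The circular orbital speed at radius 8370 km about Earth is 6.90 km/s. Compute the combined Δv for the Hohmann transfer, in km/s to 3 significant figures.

Δv = 3.45 km/s

From the circular-orbit relation v² = μ/r at r = 8370 km: μ = v²r = (6.90)² × 8370 = 3.98496×10^5 km³/s².
Transfer-ellipse semi-major axis a_t = (r₁ + r₂)/2 = (50700 + 8370)/2 = 29535 km.
Circular speed at r₁: v₁ = √(μ/r₁) = √(3.98496×10^5/50700) = 2.8035 km/s.
Transfer-orbit speed at r₁ (vis-viva equation): v_a = √[μ(2/r₁ − 1/a_t)] = 1.4925 km/s.
First burn Δv₁ = |v_a − v₁| = 1.311 km/s.
At r₂, v₂ = √(μ/r₂) = 6.900 km/s.
Transfer-orbit speed at r₂: v_p = √[μ(2/r₂ − 1/a_t)] = 9.040 km/s.
Second burn Δv₂ = |v₂ − v_p| = 2.140 km/s.
Δv = Δv₁ + Δv₂ = 1.311 + 2.140 = 3.451 km/s.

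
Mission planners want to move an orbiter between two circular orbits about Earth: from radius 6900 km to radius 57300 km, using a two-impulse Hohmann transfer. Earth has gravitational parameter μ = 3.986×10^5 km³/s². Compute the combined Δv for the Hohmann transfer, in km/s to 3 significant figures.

Δv = 3.97 km/s

Transfer-ellipse semi-major axis a_t = (r₁ + r₂)/2 = (6900 + 57300)/2 = 32100 km.
Circular speed at r₁: v₁ = √(μ/r₁) = √(3.986×10^5/6900) = 7.60053 km/s.
On the transfer ellipse at r₁, vis-viva gives v_p = √[μ(2/r₁ − 1/a_t)] = 10.1547 km/s.
First burn Δv₁ = |v_p − v₁| = 2.554 km/s.
Circular speed at r₂: v₂ = √(μ/r₂) = 2.6375 km/s.
Transfer-orbit speed at r₂: v_a = √[μ(2/r₂ − 1/a_t)] = 1.2228 km/s.
Second burn Δv₂ = |v₂ − v_a| = 1.415 km/s.
Total Δv = Δv₁ + Δv₂ = 3.969 km/s.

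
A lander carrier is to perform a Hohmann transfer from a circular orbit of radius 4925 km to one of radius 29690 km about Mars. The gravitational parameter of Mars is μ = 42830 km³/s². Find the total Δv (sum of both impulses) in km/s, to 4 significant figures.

Δv = 1.474 km/s

Transfer-ellipse semi-major axis a_t = (r₁ + r₂)/2 = (4925 + 29690)/2 = 17307.5 km.
At r₁ the circular-orbit speed is v₁ = √(μ/r₁) = 2.9490 km/s.
On the transfer ellipse at r₁, vis-viva equation gives v_p = √[μ(2/r₁ − 1/a_t)] = 3.8624 km/s.
First burn Δv₁ = |v_p − v₁| = 0.9134 km/s.
Circular speed at r₂: v₂ = √(μ/r₂) = 1.2011 km/s.
Transfer-orbit speed at r₂: v_a = √[μ(2/r₂ − 1/a_t)] = 0.64070 km/s.
Second burn Δv₂ = |v₂ − v_a| = 0.5604 km/s.
Total Δv = Δv₁ + Δv₂ = 1.474 km/s.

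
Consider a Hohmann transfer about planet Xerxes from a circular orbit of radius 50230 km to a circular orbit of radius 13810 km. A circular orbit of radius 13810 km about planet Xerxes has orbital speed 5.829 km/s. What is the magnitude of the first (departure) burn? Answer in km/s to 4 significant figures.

Δv₁ = 1.049 km/s

From the circular-orbit relation v² = μ/r at r = 13810 km: μ = v²r = (5.829)² × 13810 = 4.69226×10^5 km³/s².
Transfer-ellipse semi-major axis a_t = (r₁ + r₂)/2 = (50230 + 13810)/2 = 32020 km.
Circular speed at r = 50230 km: v_c = √(μ/r) = 3.056 km/s.
Vis-viva on the transfer ellipse at r = 50230 km gives v_t = √[μ(2/r − 1/a_t)] = 2.007 km/s.
Δv₁ = |v_t − v_c| = |2.007 − 3.056| = 1.049 km/s.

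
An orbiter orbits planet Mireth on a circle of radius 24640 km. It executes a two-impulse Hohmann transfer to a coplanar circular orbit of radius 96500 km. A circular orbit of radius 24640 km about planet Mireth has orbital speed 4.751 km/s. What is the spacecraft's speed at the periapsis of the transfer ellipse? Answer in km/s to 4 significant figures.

From the circular-orbit relation v² = μ/r at r = 24640 km: μ = v²r = (4.751)² × 24640 = 5.56174×10^5 km³/s².
The Hohmann ellipse has a_t = (r₁ + r₂)/2 = 60570 km.
At periapsis, r = 24640 km.
From the vis-viva equation, v = √[μ(2/r − 1/a_t)] = 5.997 km/s.

v = 5.997 km/s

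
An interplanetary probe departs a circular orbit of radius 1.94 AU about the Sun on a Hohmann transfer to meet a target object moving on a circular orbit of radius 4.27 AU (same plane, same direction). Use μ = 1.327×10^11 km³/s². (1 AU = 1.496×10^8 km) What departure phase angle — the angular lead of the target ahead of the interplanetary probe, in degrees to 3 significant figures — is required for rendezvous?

φ = 68.4°

In km: r₁ = 1.94 × 1.496×10^8 = 2.90224×10^8 km; r₂ = 4.27 × 1.496×10^8 = 6.38792×10^8 km.
Transfer-ellipse semi-major axis a_t = (r₁ + r₂)/2 = (2.90224×10^8 + 6.38792×10^8)/2 = 4.64508×10^8 km.
Transfer time t = π√(a_t³/μ) = 8.634×10^7 s.
The target's mean motion on its circular orbit is ω₂ = √(μ/r₂³) = 2.256×10^-8 rad/s.
Angle swept by the target during transfer: ω₂·t = 1.948 rad = 111.6°.
The interplanetary probe traverses 180° on the transfer ellipse, so the target must lead by 180° − 111.6° = 68.4°.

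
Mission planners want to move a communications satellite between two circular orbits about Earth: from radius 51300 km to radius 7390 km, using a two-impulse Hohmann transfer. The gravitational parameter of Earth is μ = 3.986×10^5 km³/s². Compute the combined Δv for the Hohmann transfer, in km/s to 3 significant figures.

Transfer-ellipse semi-major axis a_t = (r₁ + r₂)/2 = (51300 + 7390)/2 = 29345 km.
Circular speed at r₁: v₁ = √(μ/r₁) = √(3.986×10^5/51300) = 2.7875 km/s.
On the transfer ellipse at r₁, vis-viva gives v_a = √[μ(2/r₁ − 1/a_t)] = 1.3988 km/s.
First burn Δv₁ = |v_a − v₁| = 1.389 km/s.
At r₂, v₂ = √(μ/r₂) = 7.344 km/s.
Transfer-orbit speed at r₂: v_p = √[μ(2/r₂ − 1/a_t)] = 9.710 km/s.
Second burn Δv₂ = |v₂ − v_p| = 2.366 km/s.
Δv = Δv₁ + Δv₂ = 1.389 + 2.366 = 3.755 km/s.

Δv = 3.75 km/s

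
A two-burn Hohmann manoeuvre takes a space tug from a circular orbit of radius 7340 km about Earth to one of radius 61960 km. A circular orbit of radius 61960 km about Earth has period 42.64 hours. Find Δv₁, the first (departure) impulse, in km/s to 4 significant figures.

From Kepler's third law T² = 4π²r³/μ at r = 61960 km, T = 42.64 hours = 42.64 × 3600 s = 1.53504×10^5 s: μ = 4π²r³/T² = 3.98524×10^5 km³/s².
Transfer-ellipse semi-major axis a_t = (r₁ + r₂)/2 = (7340 + 61960)/2 = 34650 km.
On the circular orbit at r = 7340 km, v_c = √(μ/r) = 7.3685 km/s.
Vis-viva on the transfer ellipse at r = 7340 km gives v_t = √[μ(2/r − 1/a_t)] = 9.8533 km/s.
Δv₁ = |v_t − v_c| = |9.8533 − 7.3685| = 2.485 km/s.

Δv₁ = 2.485 km/s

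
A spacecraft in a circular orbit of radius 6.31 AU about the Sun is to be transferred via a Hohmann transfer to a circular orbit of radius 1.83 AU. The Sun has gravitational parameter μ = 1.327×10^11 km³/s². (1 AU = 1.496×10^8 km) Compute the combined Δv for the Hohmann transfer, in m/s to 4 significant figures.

In km: r₁ = 6.31 × 1.496×10^8 = 9.43976×10^8 km; r₂ = 1.83 × 1.496×10^8 = 2.73768×10^8 km.
The Hohmann ellipse has a_t = (r₁ + r₂)/2 = 6.08872×10^8 km.
Circular speed at r₁: v₁ = √(μ/r₁) = √(1.327×10^11/9.43976×10^8) = 11.856 km/s.
On the transfer ellipse at r₁, vis-viva equation gives v_a = √[μ(2/r₁ − 1/a_t)] = 7.9503 km/s.
First burn Δv₁ = |v_a − v₁| = 3.906 km/s.
Circular speed at r₂: v₂ = √(μ/r₂) = 22.016 km/s.
Transfer-orbit speed at r₂: v_p = √[μ(2/r₂ − 1/a_t)] = 27.413 km/s.
Second burn Δv₂ = |v₂ − v_p| = 5.397 km/s.
Total Δv = Δv₁ + Δv₂ = 9.303 km/s.

Δv = 9303 m/s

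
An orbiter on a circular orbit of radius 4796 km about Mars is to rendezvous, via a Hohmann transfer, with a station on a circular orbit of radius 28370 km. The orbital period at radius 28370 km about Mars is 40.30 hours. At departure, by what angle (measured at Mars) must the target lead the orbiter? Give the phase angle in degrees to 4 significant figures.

From Kepler's third law T² = 4π²r³/μ at r = 28370 km, T = 40.30 hours = 40.30 × 3600 s = 1.4508×10^5 s: μ = 4π²r³/T² = 42827.5 km³/s².
The Hohmann ellipse has a_t = (r₁ + r₂)/2 = 16583 km.
The half-period of the transfer ellipse is t = π√(a_t³/μ) = 32420 s.
Target angular speed ω₂ = √(μ/r₂³) = 4.331×10^-5 rad/s.
Angle swept by the target during transfer: ω₂·t = 1.404 rad = 80.44°.
The orbiter traverses 180° on the transfer ellipse, so the target must lead by 180° − 80.44° = 99.56°.

φ = 99.56°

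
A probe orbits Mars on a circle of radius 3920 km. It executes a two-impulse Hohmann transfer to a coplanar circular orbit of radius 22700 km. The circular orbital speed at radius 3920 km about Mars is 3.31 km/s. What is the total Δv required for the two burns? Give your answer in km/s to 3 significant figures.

From the circular-orbit relation v² = μ/r at r = 3920 km: μ = v²r = (3.31)² × 3920 = 42947.9 km³/s².
Transfer-ellipse semi-major axis a_t = (r₁ + r₂)/2 = (3920 + 22700)/2 = 13310 km.
At r₁ the circular-orbit speed is v₁ = √(μ/r₁) = 3.310 km/s.
Transfer-orbit speed at r₁ (v² = μ(2/r − 1/a)): v_p = √[μ(2/r₁ − 1/a_t)] = 4.323 km/s.
First burn Δv₁ = |v_p − v₁| = 1.013 km/s.
At r₂, v₂ = √(μ/r₂) = 1.3755 km/s.
Transfer-orbit speed at r₂: v_a = √[μ(2/r₂ − 1/a_t)] = 0.74647 km/s.
Second burn Δv₂ = |v₂ − v_a| = 0.6290 km/s.
Total Δv = Δv₁ + Δv₂ = 1.642 km/s.

Δv = 1.64 km/s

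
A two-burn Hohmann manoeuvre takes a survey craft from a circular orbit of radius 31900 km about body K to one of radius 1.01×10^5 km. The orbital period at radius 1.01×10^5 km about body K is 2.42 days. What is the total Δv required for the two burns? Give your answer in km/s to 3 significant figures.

From Kepler's third law T² = 4π²r³/μ at r = 1.01×10^5 km, T = 2.42 days = 2.42 × 86400 s = 2.09088×10^5 s: μ = 4π²r³/T² = 9.30391×10^5 km³/s².
The Hohmann ellipse has a_t = (r₁ + r₂)/2 = 66450 km.
Circular speed at r₁: v₁ = √(μ/r₁) = √(9.30391×10^5/31900) = 5.4005 km/s.
On the transfer ellipse at r₁, vis-viva gives v_p = √[μ(2/r₁ − 1/a_t)] = 6.6581 km/s.
First burn Δv₁ = |v_p − v₁| = 1.258 km/s.
Circular speed at r₂: v₂ = √(μ/r₂) = 3.0351 km/s.
Transfer-orbit speed at r₂: v_a = √[μ(2/r₂ − 1/a_t)] = 2.1029 km/s.
Second burn Δv₂ = |v₂ − v_a| = 0.9322 km/s.
Δv = Δv₁ + Δv₂ = 1.258 + 0.9322 = 2.190 km/s.

Δv = 2.19 km/s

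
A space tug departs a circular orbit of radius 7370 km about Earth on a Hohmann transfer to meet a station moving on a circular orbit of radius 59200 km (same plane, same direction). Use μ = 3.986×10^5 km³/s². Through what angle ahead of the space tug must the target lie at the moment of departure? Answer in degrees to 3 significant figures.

The Hohmann ellipse has a_t = (r₁ + r₂)/2 = 33285 km.
Transfer time t = π√(a_t³/μ) = 30220 s.
Target angular speed ω₂ = √(μ/r₂³) = 4.383×10^-5 rad/s.
Angle swept by the target during transfer: ω₂·t = 1.3245 rad = 75.89°.
The space tug traverses 180° on the transfer ellipse, so the target must lead by 180° − 75.89° = 104°.

φ = 104°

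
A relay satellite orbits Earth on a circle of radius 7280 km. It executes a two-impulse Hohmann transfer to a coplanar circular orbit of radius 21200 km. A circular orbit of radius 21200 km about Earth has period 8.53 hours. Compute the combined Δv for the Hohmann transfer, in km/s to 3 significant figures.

From Kepler's third law T² = 4π²r³/μ at r = 21200 km, T = 8.53 hours = 8.53 × 3600 s = 30708 s: μ = 4π²r³/T² = 3.98900×10^5 km³/s².
Transfer-ellipse semi-major axis a_t = (r₁ + r₂)/2 = (7280 + 21200)/2 = 14240 km.
At r₁ the circular-orbit speed is v₁ = √(μ/r₁) = 7.402 km/s.
On the transfer ellipse at r₁, v² = μ(2/r − 1/a) gives v_p = √[μ(2/r₁ − 1/a_t)] = 9.032 km/s.
First burn Δv₁ = |v_p − v₁| = 1.630 km/s.
At r₂, v₂ = √(μ/r₂) = 4.338 km/s.
Transfer-orbit speed at r₂: v_a = √[μ(2/r₂ − 1/a_t)] = 3.102 km/s.
Second burn Δv₂ = |v₂ − v_a| = 1.236 km/s.
Δv = Δv₁ + Δv₂ = 1.630 + 1.236 = 2.866 km/s.

Δv = 2.87 km/s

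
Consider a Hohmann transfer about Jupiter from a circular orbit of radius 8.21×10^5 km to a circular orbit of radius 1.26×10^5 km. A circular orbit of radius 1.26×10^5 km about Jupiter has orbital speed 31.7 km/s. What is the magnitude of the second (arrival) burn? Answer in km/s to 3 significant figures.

From the circular-orbit relation v² = μ/r at r = 1.26×10^5 km: μ = v²r = (31.7)² × 1.26×10^5 = 1.26616×10^8 km³/s².
Transfer-ellipse semi-major axis a_t = (r₁ + r₂)/2 = (8.210×10^5 + 1.260×10^5)/2 = 4.735×10^5 km.
On the circular orbit at r = 1.260×10^5 km, v_c = √(μ/r) = 31.70 km/s.
Vis-viva on the transfer ellipse at r = 1.260×10^5 km gives v_t = √[μ(2/r − 1/a_t)] = 41.74 km/s.
Δv₂ = |v_t − v_c| = |41.74 − 31.70| = 10.04 km/s.

Δv₂ = 10.0 km/s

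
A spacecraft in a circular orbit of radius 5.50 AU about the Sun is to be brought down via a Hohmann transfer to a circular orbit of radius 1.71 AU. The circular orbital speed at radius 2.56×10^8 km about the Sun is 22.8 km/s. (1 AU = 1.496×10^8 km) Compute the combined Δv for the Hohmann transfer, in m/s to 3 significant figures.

From the circular-orbit relation v² = μ/r at r = 2.56×10^8 km: μ = v²r = (22.8)² × 2.56×10^8 = 1.33079×10^11 km³/s².
In km: r₁ = 5.50 × 1.496×10^8 = 8.228×10^8 km; r₂ = 1.71 × 1.496×10^8 = 2.55816×10^8 km.
Semi-major axis of the transfer orbit: a_t = (8.228×10^8 + 2.55816×10^8)/2 = 5.39308×10^8 km.
At r₁ the circular-orbit speed is v₁ = √(μ/r₁) = 12.718 km/s.
Transfer-orbit speed at r₁ (v² = μ(2/r − 1/a)): v_a = √[μ(2/r₁ − 1/a_t)] = 8.7590 km/s.
First burn Δv₁ = |v_a − v₁| = 3.959 km/s.
Circular speed at r₂: v₂ = √(μ/r₂) = 22.808 km/s.
Transfer-orbit speed at r₂: v_p = √[μ(2/r₂ − 1/a_t)] = 28.172 km/s.
Second burn Δv₂ = |v₂ − v_p| = 5.364 km/s.
Δv = Δv₁ + Δv₂ = 3.959 + 5.364 = 9.323 km/s.

Δv = 9320 m/s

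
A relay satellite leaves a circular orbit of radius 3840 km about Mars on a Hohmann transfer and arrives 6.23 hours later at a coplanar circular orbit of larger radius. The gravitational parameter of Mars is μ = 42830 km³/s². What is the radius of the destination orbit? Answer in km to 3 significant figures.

Transfer time t = 6.23 hours = 22428 s, and t = π√(a_t³/μ).
So a_t = (μ t²/π²)^(1/3) = (42830 × (22428)² / π²)^(1/3) = 12972 km.
Since a_t = (r₁ + r₂)/2, r₂ = 2a_t − r₁ = 2×12972 − 3840 = 22104 km.

r₂ = 22100 km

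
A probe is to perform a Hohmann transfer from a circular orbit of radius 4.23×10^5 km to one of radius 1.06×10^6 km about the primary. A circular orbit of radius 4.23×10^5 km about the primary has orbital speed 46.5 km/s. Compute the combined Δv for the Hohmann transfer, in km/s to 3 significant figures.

Δv = 16.3 km/s

From the circular-orbit relation v² = μ/r at r = 4.23×10^5 km: μ = v²r = (46.5)² × 4.23×10^5 = 9.14632×10^8 km³/s².
Transfer-ellipse semi-major axis a_t = (r₁ + r₂)/2 = (4.230×10^5 + 1.060×10^6)/2 = 7.415×10^5 km.
At r₁ the circular-orbit speed is v₁ = √(μ/r₁) = 46.5000 km/s.
Transfer-orbit speed at r₁ (vis-viva): v_p = √[μ(2/r₁ − 1/a_t)] = 55.5969 km/s.
First burn Δv₁ = |v_p − v₁| = 9.0969 km/s.
At r₂, v₂ = √(μ/r₂) = 29.3745 km/s.
Transfer-orbit speed at r₂: v_a = √[μ(2/r₂ − 1/a_t)] = 22.1863 km/s.
Second burn Δv₂ = |v₂ − v_a| = 7.1882 km/s.
Total Δv = Δv₁ + Δv₂ = 16.29 km/s.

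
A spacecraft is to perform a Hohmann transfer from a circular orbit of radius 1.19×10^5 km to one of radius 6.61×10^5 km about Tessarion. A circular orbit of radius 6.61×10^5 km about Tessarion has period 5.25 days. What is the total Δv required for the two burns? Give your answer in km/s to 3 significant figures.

Δv = 10.6 km/s

From Kepler's third law T² = 4π²r³/μ at r = 6.61×10^5 km, T = 5.25 days = 5.25 × 86400 s = 4.536×10^5 s: μ = 4π²r³/T² = 5.54138×10^7 km³/s².
The Hohmann ellipse has a_t = (r₁ + r₂)/2 = 3.900×10^5 km.
At r₁ the circular-orbit speed is v₁ = √(μ/r₁) = 21.579 km/s.
Transfer-orbit speed at r₁ (vis-viva equation): v_p = √[μ(2/r₁ − 1/a_t)] = 28.093 km/s.
First burn Δv₁ = |v_p − v₁| = 6.514 km/s.
Circular speed at r₂: v₂ = √(μ/r₂) = 9.156 km/s.
Transfer-orbit speed at r₂: v_a = √[μ(2/r₂ − 1/a_t)] = 5.058 km/s.
Second burn Δv₂ = |v₂ − v_a| = 4.098 km/s.
Δv = Δv₁ + Δv₂ = 6.514 + 4.098 = 10.61 km/s.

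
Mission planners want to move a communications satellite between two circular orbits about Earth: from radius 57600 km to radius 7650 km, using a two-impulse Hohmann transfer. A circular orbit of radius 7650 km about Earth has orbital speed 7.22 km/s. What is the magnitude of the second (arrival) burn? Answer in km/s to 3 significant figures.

From the circular-orbit relation v² = μ/r at r = 7650 km: μ = v²r = (7.22)² × 7650 = 3.98782×10^5 km³/s².
Semi-major axis of the transfer orbit: a_t = (57600 + 7650)/2 = 32625 km.
Circular speed at r = 7650 km: v_c = √(μ/r) = 7.220 km/s.
Transfer-orbit speed at the same r (vis-viva, a = a_t): v_t = √[μ(2/r − 1/a_t)] = 9.593 km/s.
Δv₂ = |v_t − v_c| = |9.593 − 7.220| = 2.373 km/s.

Δv₂ = 2.37 km/s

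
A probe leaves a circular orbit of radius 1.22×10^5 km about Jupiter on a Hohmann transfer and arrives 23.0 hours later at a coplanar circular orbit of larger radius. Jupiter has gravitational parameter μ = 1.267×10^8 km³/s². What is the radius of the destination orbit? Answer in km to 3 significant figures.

Transfer time t = 23.0 hours = 82800 s, and t = π√(a_t³/μ).
So a_t = (μ t²/π²)^(1/3) = (1.267×10^8 × (82800)² / π²)^(1/3) = 4.4481×10^5 km.
Since a_t = (r₁ + r₂)/2, r₂ = 2a_t − r₁ = 2×4.4481×10^5 − 1.220×10^5 = 7.6762×10^5 km.

r₂ = 7.68×10^5 km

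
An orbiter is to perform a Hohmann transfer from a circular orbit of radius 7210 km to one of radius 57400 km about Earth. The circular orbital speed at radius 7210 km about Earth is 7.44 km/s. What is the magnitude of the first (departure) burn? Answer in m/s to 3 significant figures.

From the circular-orbit relation v² = μ/r at r = 7210 km: μ = v²r = (7.44)² × 7210 = 3.99099×10^5 km³/s².
Semi-major axis of the transfer orbit: a_t = (7210 + 57400)/2 = 32305 km.
On the circular orbit at r = 7210 km, v_c = √(μ/r) = 7.440 km/s.
Transfer-orbit speed at the same r (vis-viva, a = a_t): v_t = √[μ(2/r − 1/a_t)] = 9.917 km/s.
Δv₁ = |v_t − v_c| = |9.917 − 7.440| = 2.477 km/s.

Δv₁ = 2480 m/s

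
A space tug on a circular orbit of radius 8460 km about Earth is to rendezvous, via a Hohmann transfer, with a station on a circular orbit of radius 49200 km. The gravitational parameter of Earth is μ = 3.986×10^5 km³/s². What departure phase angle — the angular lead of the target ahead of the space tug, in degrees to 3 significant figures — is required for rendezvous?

Semi-major axis of the transfer orbit: a_t = (8460 + 49200)/2 = 28830 km.
The half-period of the transfer ellipse is t = π√(a_t³/μ) = 24360 s.
Target angular speed ω₂ = √(μ/r₂³) = 5.785×10^-5 rad/s.
Angle swept by the target during transfer: ω₂·t = 1.4092 rad = 80.74°.
The space tug traverses 180° on the transfer ellipse, so the target must lead by 180° − 80.74° = 99.3°.

φ = 99.3°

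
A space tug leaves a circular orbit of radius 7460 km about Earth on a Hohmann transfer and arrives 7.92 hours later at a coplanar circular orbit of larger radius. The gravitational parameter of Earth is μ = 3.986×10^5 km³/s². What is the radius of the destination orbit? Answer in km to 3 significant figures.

r₂ = 56600 km

Transfer time t = 7.92 hours = 28512 s, and t = π√(a_t³/μ).
So a_t = (μ t²/π²)^(1/3) = (3.986×10^5 × (28512)² / π²)^(1/3) = 32021 km.
Since a_t = (r₁ + r₂)/2, r₂ = 2a_t − r₁ = 2×32021 − 7460 = 56582 km.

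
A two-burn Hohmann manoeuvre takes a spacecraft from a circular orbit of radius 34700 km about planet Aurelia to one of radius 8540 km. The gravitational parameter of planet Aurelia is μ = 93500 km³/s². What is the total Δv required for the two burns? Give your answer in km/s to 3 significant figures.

Δv = 1.49 km/s

The Hohmann ellipse has a_t = (r₁ + r₂)/2 = 21620 km.
Circular speed at r₁: v₁ = √(μ/r₁) = √(93500/34700) = 1.6415 km/s.
On the transfer ellipse at r₁, v² = μ(2/r − 1/a) gives v_a = √[μ(2/r₁ − 1/a_t)] = 1.0317 km/s.
First burn Δv₁ = |v_a − v₁| = 0.6098 km/s.
At r₂, v₂ = √(μ/r₂) = 3.3088 km/s.
Transfer-orbit speed at r₂: v_p = √[μ(2/r₂ − 1/a_t)] = 4.1919 km/s.
Second burn Δv₂ = |v₂ − v_p| = 0.8831 km/s.
Δv = Δv₁ + Δv₂ = 0.6098 + 0.8831 = 1.493 km/s.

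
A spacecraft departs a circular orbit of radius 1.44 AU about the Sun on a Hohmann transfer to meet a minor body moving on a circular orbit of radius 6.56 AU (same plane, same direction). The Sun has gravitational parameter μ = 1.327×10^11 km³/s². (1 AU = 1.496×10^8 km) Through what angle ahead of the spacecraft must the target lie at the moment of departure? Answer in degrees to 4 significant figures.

In km: r₁ = 1.44 × 1.496×10^8 = 2.15424×10^8 km; r₂ = 6.56 × 1.496×10^8 = 9.81376×10^8 km.
The Hohmann ellipse has a_t = (r₁ + r₂)/2 = 5.984×10^8 km.
Transfer time t = π√(a_t³/μ) = 1.2624×10^8 s.
The target's mean motion on its circular orbit is ω₂ = √(μ/r₂³) = 1.1849×10^-8 rad/s.
Angle swept by the target during transfer: ω₂·t = 1.496 rad = 85.71°.
The spacecraft traverses 180° on the transfer ellipse, so the target must lead by 180° − 85.71° = 94.29°.

φ = 94.29°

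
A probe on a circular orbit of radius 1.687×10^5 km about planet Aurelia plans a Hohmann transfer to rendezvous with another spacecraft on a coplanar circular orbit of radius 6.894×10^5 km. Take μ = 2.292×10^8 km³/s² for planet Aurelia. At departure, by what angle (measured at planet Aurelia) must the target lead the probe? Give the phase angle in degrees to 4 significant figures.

The Hohmann ellipse has a_t = (r₁ + r₂)/2 = 4.2905×10^5 km.
The half-period of the transfer ellipse is t = π√(a_t³/μ) = 58318 s.
The target's mean motion on its circular orbit is ω₂ = √(μ/r₂³) = 2.6448×10^-5 rad/s.
Angle swept by the target during transfer: ω₂·t = 1.5424 rad = 88.37°.
Arrival is 180° from departure on the ellipse, so φ = 180° − 88.37° = 91.63°.

φ = 91.63°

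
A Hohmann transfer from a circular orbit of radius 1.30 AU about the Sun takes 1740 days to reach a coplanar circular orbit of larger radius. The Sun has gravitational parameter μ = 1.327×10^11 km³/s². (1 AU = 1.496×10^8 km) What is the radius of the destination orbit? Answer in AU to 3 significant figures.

In km: r₁ = 1.30 × 1.496×10^8 = 1.9448×10^8 km.
Transfer time t = 1740 days = 1.50336×10^8 s, and t = π√(a_t³/μ).
So a_t = (μ t²/π²)^(1/3) = (1.327×10^11 × (1.50336×10^8)² / π²)^(1/3) = 6.7230×10^8 km.
Since a_t = (r₁ + r₂)/2, r₂ = 2a_t − r₁ = 2×6.7230×10^8 − 1.9448×10^8 = 1.15012×10^9 km.
In AU: r₂ = 1.15012×10^9 / 1.496×10^8 = 7.69 AU.

r₂ = 7.69 AU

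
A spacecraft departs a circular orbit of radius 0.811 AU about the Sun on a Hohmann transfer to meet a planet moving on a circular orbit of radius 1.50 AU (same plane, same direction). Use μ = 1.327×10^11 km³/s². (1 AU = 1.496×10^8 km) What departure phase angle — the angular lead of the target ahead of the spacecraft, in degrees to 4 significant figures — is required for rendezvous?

φ = 58.30°

In km: r₁ = 0.811 × 1.496×10^8 = 1.213256×10^8 km; r₂ = 1.50 × 1.496×10^8 = 2.244×10^8 km.
The Hohmann ellipse has a_t = (r₁ + r₂)/2 = 1.728628×10^8 km.
The half-period of the transfer ellipse is t = π√(a_t³/μ) = 1.9600×10^7 s.
Target angular speed ω₂ = √(μ/r₂³) = 1.0837×10^-7 rad/s.
Angle swept by the target during transfer: ω₂·t = 2.124 rad = 121.7°.
The spacecraft traverses 180° on the transfer ellipse, so the target must lead by 180° − 121.7° = 58.30°.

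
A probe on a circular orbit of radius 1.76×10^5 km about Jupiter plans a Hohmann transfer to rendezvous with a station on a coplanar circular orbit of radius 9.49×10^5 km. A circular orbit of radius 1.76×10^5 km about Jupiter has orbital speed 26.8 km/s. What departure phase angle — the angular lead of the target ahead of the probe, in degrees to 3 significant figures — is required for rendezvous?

φ = 97.9°

From the circular-orbit relation v² = μ/r at r = 1.76×10^5 km: μ = v²r = (26.8)² × 1.76×10^5 = 1.26410×10^8 km³/s².
Transfer-ellipse semi-major axis a_t = (r₁ + r₂)/2 = (1.760×10^5 + 9.490×10^5)/2 = 5.625×10^5 km.
Transfer time t = π√(a_t³/μ) = 1.17881×10^5 s.
The target's mean motion on its circular orbit is ω₂ = √(μ/r₂³) = 1.21616×10^-5 rad/s.
Angle swept by the target during transfer: ω₂·t = 1.4336 rad = 82.14°.
The probe traverses 180° on the transfer ellipse, so the target must lead by 180° − 82.14° = 97.9°.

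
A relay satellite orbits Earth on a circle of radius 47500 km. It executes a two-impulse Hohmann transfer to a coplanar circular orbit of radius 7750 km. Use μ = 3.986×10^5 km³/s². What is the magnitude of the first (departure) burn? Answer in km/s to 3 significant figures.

Δv₁ = 1.36 km/s

Semi-major axis of the transfer orbit: a_t = (47500 + 7750)/2 = 27625 km.
Circular speed at r = 47500 km: v_c = √(μ/r) = 2.89682 km/s.
Transfer-orbit speed at the same r (vis-viva, a = a_t): v_t = √[μ(2/r − 1/a_t)] = 1.53434 km/s.
Δv₁ = |v_t − v_c| = |1.53434 − 2.89682| = 1.362 km/s.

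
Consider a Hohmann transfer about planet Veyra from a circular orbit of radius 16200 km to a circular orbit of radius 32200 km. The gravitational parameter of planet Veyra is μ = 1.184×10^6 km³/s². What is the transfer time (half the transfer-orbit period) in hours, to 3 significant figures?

t = 3.02 hours

Transfer-ellipse semi-major axis a_t = (r₁ + r₂)/2 = (16200 + 32200)/2 = 24200 km.
By Kepler's third law the transfer-orbit period is T = 2π√(a_t³/μ), so t = T/2 = 10870 s.
Converting: 10870 s ÷ 3600 s/hour = 3.02 hours.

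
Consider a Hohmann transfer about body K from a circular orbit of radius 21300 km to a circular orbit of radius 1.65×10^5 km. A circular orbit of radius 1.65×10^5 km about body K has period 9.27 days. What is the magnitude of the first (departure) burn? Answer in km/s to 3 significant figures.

From Kepler's third law T² = 4π²r³/μ at r = 1.65×10^5 km, T = 9.27 days = 9.27 × 86400 s = 8.00928×10^5 s: μ = 4π²r³/T² = 2.76455×10^5 km³/s².
The Hohmann ellipse has a_t = (r₁ + r₂)/2 = 93150 km.
Circular speed at r = 21300 km: v_c = √(μ/r) = 3.603 km/s.
Vis-viva on the transfer ellipse at r = 21300 km gives v_t = √[μ(2/r − 1/a_t)] = 4.795 km/s.
Δv₁ = |v_t − v_c| = |4.795 − 3.603| = 1.192 km/s.

Δv₁ = 1.19 km/s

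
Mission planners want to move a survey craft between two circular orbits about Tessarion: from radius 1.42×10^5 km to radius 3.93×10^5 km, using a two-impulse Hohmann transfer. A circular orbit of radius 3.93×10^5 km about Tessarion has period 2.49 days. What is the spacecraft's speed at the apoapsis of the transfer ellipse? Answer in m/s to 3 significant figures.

From Kepler's third law T² = 4π²r³/μ at r = 3.93×10^5 km, T = 2.49 days = 2.49 × 86400 s = 2.15136×10^5 s: μ = 4π²r³/T² = 5.17739×10^7 km³/s².
Semi-major axis of the transfer orbit: a_t = (1.420×10^5 + 3.930×10^5)/2 = 2.675×10^5 km.
At apoapsis, r = 3.930×10^5 km.
From the vis-viva equation, v = √[μ(2/r − 1/a_t)] = 8.363 km/s.

v = 8360 m/s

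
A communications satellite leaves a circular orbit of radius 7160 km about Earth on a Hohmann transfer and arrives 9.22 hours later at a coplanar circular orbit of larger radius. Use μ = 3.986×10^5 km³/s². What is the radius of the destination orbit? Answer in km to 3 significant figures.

Transfer time t = 9.22 hours = 33192 s, and t = π√(a_t³/μ).
So a_t = (μ t²/π²)^(1/3) = (3.986×10^5 × (33192)² / π²)^(1/3) = 35435 km.
Since a_t = (r₁ + r₂)/2, r₂ = 2a_t − r₁ = 2×35435 − 7160 = 63710 km.

r₂ = 63700 km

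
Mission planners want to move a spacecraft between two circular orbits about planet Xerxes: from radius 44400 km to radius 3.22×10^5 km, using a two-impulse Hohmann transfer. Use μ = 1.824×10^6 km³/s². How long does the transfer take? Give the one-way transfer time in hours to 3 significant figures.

Transfer-ellipse semi-major axis a_t = (r₁ + r₂)/2 = (44400 + 3.220×10^5)/2 = 1.832×10^5 km.
By Kepler's third law the transfer-orbit period is T = 2π√(a_t³/μ), so t = T/2 = 1.824×10^5 s.
Converting: 1.824×10^5 s ÷ 3600 s/hour = 50.7 hours.

t = 50.7 hours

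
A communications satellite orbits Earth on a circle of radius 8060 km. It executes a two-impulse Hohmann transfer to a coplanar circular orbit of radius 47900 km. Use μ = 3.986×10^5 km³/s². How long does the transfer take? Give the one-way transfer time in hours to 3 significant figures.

The Hohmann ellipse has a_t = (r₁ + r₂)/2 = 27980 km.
Transfer time t = π√(a_t³/μ) = π√((27980)³ / 3.986×10^5) = 23290 s.
Converting: 23290 s ÷ 3600 s/hour = 6.47 hours.

t = 6.47 hours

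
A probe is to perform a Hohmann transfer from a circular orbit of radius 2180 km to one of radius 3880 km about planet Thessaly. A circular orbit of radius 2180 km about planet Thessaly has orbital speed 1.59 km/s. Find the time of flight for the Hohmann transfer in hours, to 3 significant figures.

From the circular-orbit relation v² = μ/r at r = 2180 km: μ = v²r = (1.59)² × 2180 = 5511.26 km³/s².
Semi-major axis of the transfer orbit: a_t = (2180 + 3880)/2 = 3030 km.
Transfer time t = π√(a_t³/μ) = π√((3030)³ / 5511.26) = 7058 s.
Converting: 7058 s ÷ 3600 s/hour = 1.96 hours.

t = 1.96 hours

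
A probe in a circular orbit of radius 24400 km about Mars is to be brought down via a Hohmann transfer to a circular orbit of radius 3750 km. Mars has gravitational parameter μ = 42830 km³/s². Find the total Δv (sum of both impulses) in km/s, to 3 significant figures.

The Hohmann ellipse has a_t = (r₁ + r₂)/2 = 14075 km.
At r₁ the circular-orbit speed is v₁ = √(μ/r₁) = 1.3249 km/s.
On the transfer ellipse at r₁, vis-viva equation gives v_a = √[μ(2/r₁ − 1/a_t)] = 0.68387 km/s.
First burn Δv₁ = |v_a − v₁| = 0.6410 km/s.
At r₂, v₂ = √(μ/r₂) = 3.380 km/s.
Transfer-orbit speed at r₂: v_p = √[μ(2/r₂ − 1/a_t)] = 4.450 km/s.
Second burn Δv₂ = |v₂ − v_p| = 1.070 km/s.
Total Δv = Δv₁ + Δv₂ = 1.711 km/s.

Δv = 1.71 km/s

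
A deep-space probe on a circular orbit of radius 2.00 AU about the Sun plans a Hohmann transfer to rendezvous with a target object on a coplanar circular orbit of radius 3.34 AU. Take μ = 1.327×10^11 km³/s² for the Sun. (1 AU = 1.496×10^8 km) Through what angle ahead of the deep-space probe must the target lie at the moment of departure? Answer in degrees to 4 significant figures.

φ = 51.35°

In km: r₁ = 2.00 × 1.496×10^8 = 2.992×10^8 km; r₂ = 3.34 × 1.496×10^8 = 4.99664×10^8 km.
Transfer-ellipse semi-major axis a_t = (r₁ + r₂)/2 = (2.992×10^8 + 4.99664×10^8)/2 = 3.99432×10^8 km.
Transfer time t = π√(a_t³/μ) = 6.8846×10^7 s.
The target's mean motion on its circular orbit is ω₂ = √(μ/r₂³) = 3.2615×10^-8 rad/s.
Angle swept by the target during transfer: ω₂·t = 2.2454 rad = 128.65°.
The deep-space probe traverses 180° on the transfer ellipse, so the target must lead by 180° − 128.65° = 51.35°.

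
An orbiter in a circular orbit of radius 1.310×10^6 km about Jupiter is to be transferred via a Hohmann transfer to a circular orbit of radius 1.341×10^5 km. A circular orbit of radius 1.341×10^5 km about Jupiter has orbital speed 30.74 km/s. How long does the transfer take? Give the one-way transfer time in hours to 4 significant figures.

From the circular-orbit relation v² = μ/r at r = 1.341×10^5 km: μ = v²r = (30.74)² × 1.341×10^5 = 1.26717×10^8 km³/s².
The Hohmann ellipse has a_t = (r₁ + r₂)/2 = 7.2205×10^5 km.
Transfer time t = π√(a_t³/μ) = π√((7.2205×10^5)³ / 1.26717×10^8) = 1.712×10^5 s.
Converting: 1.712×10^5 s ÷ 3600 s/hour = 47.56 hours.

t = 47.56 hours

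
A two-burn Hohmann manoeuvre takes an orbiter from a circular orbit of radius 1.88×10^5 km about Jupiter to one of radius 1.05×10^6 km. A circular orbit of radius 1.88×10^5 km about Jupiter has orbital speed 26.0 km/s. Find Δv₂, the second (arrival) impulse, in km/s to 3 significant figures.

From the circular-orbit relation v² = μ/r at r = 1.88×10^5 km: μ = v²r = (26.0)² × 1.88×10^5 = 1.27088×10^8 km³/s².
Transfer-ellipse semi-major axis a_t = (r₁ + r₂)/2 = (1.880×10^5 + 1.050×10^6)/2 = 6.190×10^5 km.
Circular speed at r = 1.050×10^6 km: v_c = √(μ/r) = 11.002 km/s.
Vis-viva on the transfer ellipse at r = 1.050×10^6 km gives v_t = √[μ(2/r − 1/a_t)] = 6.0631 km/s.
Δv₂ = |v_t − v_c| = |6.0631 − 11.002| = 4.939 km/s.

Δv₂ = 4.94 km/s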